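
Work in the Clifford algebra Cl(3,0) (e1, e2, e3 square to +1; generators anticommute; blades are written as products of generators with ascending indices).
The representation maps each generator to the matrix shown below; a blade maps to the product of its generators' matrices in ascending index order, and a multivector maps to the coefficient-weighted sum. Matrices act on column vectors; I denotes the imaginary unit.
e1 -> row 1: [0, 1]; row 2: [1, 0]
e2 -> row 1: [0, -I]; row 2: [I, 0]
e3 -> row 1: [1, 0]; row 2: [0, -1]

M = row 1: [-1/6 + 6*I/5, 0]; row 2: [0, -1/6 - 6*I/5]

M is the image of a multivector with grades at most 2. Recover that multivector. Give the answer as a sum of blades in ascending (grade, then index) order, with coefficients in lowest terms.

Method: 1, rho(e1), rho(e2), rho(e3) form a trace-orthogonal basis of the 2x2 complex matrices (tr(X Y) = 2 if X = Y, else 0), so M = m0*1 + m1*rho(e1) + m2*rho(e2) + m3*rho(e3) with m0 = tr(M)/2 = -1/6, m1 = tr(M rho(e1))/2 = 0, m2 = tr(M rho(e2))/2 = 0, m3 = tr(M rho(e3))/2 = 6*I/5.
Multiplying table entries, the bivector images are rho(e1 e2) = I*rho(e3), rho(e1 e3) = -I*rho(e2), rho(e2 e3) = I*rho(e1); with real blade coefficients the real parts of m0..m3 are the coefficients of 1, e1, e2, e3 and the imaginary parts give the bivectors (e2 e3: Im m1, e1 e3: -Im m2, e1 e2: Im m3).
Answer: -1/6 + 6/5*e1 e2


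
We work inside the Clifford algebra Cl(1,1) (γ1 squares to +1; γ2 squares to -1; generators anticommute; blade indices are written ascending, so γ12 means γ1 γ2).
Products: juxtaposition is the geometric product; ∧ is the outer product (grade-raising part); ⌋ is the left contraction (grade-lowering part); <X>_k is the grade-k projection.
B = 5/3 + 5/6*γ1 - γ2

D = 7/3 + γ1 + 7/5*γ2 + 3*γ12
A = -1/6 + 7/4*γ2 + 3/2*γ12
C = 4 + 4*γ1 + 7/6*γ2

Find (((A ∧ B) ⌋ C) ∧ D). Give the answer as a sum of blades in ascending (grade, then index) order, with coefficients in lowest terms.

step 1: -5/18 - 5/36*γ1 + 37/12*γ2 + 25/24*γ12
step 2: -379/72 - 10/9*γ1 - 35/108*γ2
step 3: -2653/216 - 1697/216*γ1 - 26327/3240*γ2 - 3677/216*γ12
Answer: -2653/216 - 1697/216*γ1 - 26327/3240*γ2 - 3677/216*γ12


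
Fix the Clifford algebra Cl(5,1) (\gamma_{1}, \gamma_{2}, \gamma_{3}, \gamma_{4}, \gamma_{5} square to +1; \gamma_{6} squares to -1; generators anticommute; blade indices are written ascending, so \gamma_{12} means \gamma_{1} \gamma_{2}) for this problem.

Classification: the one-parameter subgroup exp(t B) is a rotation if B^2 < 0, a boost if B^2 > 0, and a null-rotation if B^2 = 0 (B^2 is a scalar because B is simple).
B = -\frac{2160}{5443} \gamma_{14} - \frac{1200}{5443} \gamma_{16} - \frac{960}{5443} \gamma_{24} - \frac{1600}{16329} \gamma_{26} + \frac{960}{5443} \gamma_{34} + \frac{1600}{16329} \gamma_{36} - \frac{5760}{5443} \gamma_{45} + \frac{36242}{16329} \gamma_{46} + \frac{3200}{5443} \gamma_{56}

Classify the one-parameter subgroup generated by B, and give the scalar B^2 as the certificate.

B^2 term by term: the squares give (-\frac{2160}{5443})^2*(\gamma_{14})^2 + (-\frac{1200}{5443})^2*(\gamma_{16})^2 + (-\frac{960}{5443})^2*(\gamma_{24})^2 + (-\frac{1600}{16329})^2*(\gamma_{26})^2 + (\frac{960}{5443})^2*(\gamma_{34})^2 + (\frac{1600}{16329})^2*(\gamma_{36})^2 + (-\frac{5760}{5443})^2*(\gamma_{45})^2 + (\frac{36242}{16329})^2*(\gamma_{46})^2 + (\frac{3200}{5443})^2*(\gamma_{56})^2 = \frac{4665600}{29626249}*(-1) + \frac{1440000}{29626249}*(+1) + \frac{921600}{29626249}*(-1) + \frac{2560000}{266636241}*(+1) + \frac{921600}{29626249}*(-1) + \frac{2560000}{266636241}*(+1) + \frac{33177600}{29626249}*(-1) + \frac{1313482564}{266636241}*(+1) + \frac{10240000}{29626249}*(+1) = 4 (each basis 2-blade squares to minus the product of its generators' squares); cross terms between blades sharing an index anticommute and cancel; the commuting (index-disjoint) pairs give grade-4 terms 2*c*c'*(blade product), which cancel blade by blade — \gamma_{1246}: -\frac{2304000}{29626249} + \frac{2304000}{29626249} = 0; \gamma_{1346}: \frac{2304000}{29626249} - \frac{2304000}{29626249} = 0; \gamma_{1456}: -\frac{13824000}{29626249} + \frac{13824000}{29626249} = 0; \gamma_{2346}: \frac{1024000}{29626249} - \frac{1024000}{29626249} = 0; \gamma_{2456}: -\frac{6144000}{29626249} + \frac{6144000}{29626249} = 0; \gamma_{3456}: \frac{6144000}{29626249} - \frac{6144000}{29626249} = 0 — confirming B is simple. So B^2 = 4.
Answer: boost, certificate B^2 = 4. B^2 = 4 is basis-independent, so its sign is the whole story.


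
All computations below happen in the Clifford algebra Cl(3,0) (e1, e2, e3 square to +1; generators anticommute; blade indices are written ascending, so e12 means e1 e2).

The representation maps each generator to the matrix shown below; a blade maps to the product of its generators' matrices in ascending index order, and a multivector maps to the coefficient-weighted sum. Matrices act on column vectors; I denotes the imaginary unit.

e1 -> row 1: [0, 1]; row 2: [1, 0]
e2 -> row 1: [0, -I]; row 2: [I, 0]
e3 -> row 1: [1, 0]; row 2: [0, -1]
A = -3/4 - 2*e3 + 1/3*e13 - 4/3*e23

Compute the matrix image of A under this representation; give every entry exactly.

Bivector images (products of the table entries): rho(e13) = rho(e1)rho(e3) = row 1: [0, -1]; row 2: [1, 0]; rho(e23) = rho(e2)rho(e3) = row 1: [0, I]; row 2: [I, 0].
M = (-3/4)*1 + (-2)*rho(e3) + (1/3)*rho(e13) + (-4/3)*rho(e23), summed entrywise (1 is the identity matrix):
Answer: row 1: [-11/4, -1/3 - 4*I/3]; row 2: [1/3 - 4*I/3, 5/4]


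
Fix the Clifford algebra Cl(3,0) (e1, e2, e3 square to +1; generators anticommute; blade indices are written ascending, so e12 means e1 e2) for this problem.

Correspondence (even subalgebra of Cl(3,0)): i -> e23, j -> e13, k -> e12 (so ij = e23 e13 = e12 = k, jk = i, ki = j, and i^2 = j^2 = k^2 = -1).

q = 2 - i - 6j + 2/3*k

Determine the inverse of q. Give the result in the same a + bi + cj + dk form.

In blades: q = 2 + 2/3*e12 - 6*e13 - e23.
With qbar = 2 - 2/3*e12 + 6*e13 + e23 (scalar fixed, mapped units negated), q qbar = 373/9 (the sum of squared coefficients), so q^-1 = qbar / (373/9) = 18/373 - 6/373*e12 + 54/373*e13 + 9/373*e23; translating back:
Answer: 18/373 + 9/373*i + 54/373*j - 6/373*k


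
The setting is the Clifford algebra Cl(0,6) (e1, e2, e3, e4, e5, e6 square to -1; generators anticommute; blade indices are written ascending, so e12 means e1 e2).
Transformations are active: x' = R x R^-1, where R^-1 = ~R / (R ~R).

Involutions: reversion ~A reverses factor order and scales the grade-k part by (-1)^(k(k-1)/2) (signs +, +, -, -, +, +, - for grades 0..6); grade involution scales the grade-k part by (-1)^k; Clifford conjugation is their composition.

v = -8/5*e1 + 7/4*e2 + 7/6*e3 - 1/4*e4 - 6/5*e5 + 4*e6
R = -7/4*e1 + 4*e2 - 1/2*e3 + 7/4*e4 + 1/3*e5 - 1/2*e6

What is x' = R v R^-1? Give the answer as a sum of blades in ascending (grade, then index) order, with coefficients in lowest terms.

~R = -7/4*e1 + 4*e2 - 1/2*e3 + 7/4*e4 + 1/3*e5 - 1/2*e6, and R ~R = -1637/72, so R^-1 = ~R / (-1637/72).
R v = -1531/240 + 267/80*e12 - 341/120*e13 + 259/80*e14 + 79/30*e15 - 39/5*e16 + 133/24*e23 - 65/16*e24 - 323/60*e25 + 135/8*e26 - 23/12*e34 + 19/90*e35 - 17/12*e36 - 121/60*e45 + 55/8*e46 + 11/15*e56
Answer: 20233/32740*e1 + 16193/32740*e2 - 35537/24555*e3 + 10084/8185*e4 + 11353/8185*e5 - 70073/16370*e6


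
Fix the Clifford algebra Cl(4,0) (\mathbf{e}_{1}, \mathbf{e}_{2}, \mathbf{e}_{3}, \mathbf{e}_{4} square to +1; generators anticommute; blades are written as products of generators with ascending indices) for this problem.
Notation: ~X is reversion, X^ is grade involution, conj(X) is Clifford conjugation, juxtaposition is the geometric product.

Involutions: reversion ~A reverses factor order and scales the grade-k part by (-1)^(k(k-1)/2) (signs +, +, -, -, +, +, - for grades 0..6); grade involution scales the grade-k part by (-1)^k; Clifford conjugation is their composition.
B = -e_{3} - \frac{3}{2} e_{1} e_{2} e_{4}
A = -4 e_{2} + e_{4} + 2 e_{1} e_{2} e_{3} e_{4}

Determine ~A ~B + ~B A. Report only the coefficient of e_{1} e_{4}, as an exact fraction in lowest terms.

first term: -3 e_{3} + \frac{3}{2} e_{1} e_{2} + 6 e_{1} e_{4} + 4 e_{2} e_{3} + e_{3} e_{4} + 2 e_{1} e_{2} e_{4}
second term: 3 e_{3} + \frac{3}{2} e_{1} e_{2} + 6 e_{1} e_{4} - 4 e_{2} e_{3} - e_{3} e_{4} - 2 e_{1} e_{2} e_{4}
Answer: 12


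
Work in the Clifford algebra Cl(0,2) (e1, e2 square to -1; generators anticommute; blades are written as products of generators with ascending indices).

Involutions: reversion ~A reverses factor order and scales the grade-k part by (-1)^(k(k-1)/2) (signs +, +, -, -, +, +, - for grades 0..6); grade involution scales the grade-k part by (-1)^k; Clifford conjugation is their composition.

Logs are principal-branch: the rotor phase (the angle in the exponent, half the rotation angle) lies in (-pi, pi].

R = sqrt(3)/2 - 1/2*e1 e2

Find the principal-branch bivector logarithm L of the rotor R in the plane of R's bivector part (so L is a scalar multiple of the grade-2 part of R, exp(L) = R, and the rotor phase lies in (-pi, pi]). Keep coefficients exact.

The scalar part of R is sqrt(3)/2, which fixes the principal-branch rotor phase; the unit plane is then the bivector part divided by the sine of that phase, and L is that plane scaled by the phase.
Concretely: cos(phase) = sqrt(3)/2 gives phase = ±pi/6, and since phase/sin(phase) is even the sign is immaterial: L = (phase/sin(phase)) * <R>_2 = (pi/3) * <R>_2.
Answer: -pi/6*e1 e2


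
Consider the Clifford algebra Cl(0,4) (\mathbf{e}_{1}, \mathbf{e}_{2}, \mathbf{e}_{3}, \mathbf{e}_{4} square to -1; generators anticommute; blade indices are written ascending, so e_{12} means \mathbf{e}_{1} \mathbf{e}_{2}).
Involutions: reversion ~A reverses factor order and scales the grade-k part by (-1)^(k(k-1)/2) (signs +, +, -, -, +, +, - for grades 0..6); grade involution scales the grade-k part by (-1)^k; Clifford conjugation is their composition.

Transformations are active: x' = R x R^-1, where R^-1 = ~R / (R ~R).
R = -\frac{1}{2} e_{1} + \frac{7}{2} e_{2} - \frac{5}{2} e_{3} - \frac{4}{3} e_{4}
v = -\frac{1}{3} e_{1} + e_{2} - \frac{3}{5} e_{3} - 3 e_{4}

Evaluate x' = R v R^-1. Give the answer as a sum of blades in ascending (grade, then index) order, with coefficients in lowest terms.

~R = -\frac{1}{2} e_{1} + \frac{7}{2} e_{2} - \frac{5}{2} e_{3} - \frac{4}{3} e_{4}, and R ~R = -\frac{739}{36}, so R^-1 = ~R / (-\frac{739}{36}).
R v = -\frac{55}{6} + \frac{2}{3} e_{12} - \frac{8}{15} e_{13} + \frac{19}{18} e_{14} + \frac{2}{5} e_{23} - \frac{55}{6} e_{24} + \frac{67}{10} e_{34}
Answer: -\frac{251}{2217} e_{1} + \frac{1571}{739} e_{2} - \frac{6033}{3695} e_{3} + \frac{1337}{739} e_{4}


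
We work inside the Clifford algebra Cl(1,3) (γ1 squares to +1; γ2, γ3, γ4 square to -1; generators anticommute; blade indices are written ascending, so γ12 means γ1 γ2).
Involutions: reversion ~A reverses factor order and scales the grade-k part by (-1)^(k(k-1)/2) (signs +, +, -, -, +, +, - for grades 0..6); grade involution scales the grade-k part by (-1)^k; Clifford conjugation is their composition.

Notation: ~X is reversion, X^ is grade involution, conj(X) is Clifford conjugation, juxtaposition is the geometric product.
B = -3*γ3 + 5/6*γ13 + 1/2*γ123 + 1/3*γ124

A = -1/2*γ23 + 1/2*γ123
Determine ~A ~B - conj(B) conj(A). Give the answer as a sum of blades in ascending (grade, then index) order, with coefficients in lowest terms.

first term: -1/4 + 1/4*γ1 + 13/12*γ2 - 13/12*γ12 + 1/6*γ34 - 1/6*γ134
second term: -1/4 - 1/4*γ1 + 23/12*γ2 - 23/12*γ12 - 1/6*γ34 - 1/6*γ134
Answer: 1/2*γ1 - 5/6*γ2 + 5/6*γ12 + 1/3*γ34


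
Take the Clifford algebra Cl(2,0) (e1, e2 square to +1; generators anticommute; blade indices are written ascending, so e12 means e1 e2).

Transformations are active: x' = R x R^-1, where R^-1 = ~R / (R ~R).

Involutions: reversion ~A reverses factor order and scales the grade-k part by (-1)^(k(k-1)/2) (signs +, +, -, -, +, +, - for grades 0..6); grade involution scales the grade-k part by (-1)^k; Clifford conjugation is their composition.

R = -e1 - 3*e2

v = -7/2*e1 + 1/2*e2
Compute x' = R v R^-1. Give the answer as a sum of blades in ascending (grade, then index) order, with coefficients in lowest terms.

~R = -e1 - 3*e2, and R ~R = 10, so R^-1 = ~R / (10).
R v = 2 - 11*e12
Answer: 31/10*e1 - 17/10*e2


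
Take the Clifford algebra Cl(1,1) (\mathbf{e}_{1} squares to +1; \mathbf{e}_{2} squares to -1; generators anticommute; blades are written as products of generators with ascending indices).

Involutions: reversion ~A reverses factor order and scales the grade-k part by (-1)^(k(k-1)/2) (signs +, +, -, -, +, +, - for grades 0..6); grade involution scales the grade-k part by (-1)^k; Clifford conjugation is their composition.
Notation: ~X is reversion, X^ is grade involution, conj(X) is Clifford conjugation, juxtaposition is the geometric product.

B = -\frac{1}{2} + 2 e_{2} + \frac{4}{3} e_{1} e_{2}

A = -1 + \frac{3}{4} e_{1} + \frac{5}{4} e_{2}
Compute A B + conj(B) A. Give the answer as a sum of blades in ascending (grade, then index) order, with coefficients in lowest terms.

first term: -2 + \frac{31}{24} e_{1} - \frac{13}{8} e_{2} + \frac{1}{6} e_{1} e_{2}
second term: 3 + \frac{31}{24} e_{1} + \frac{19}{8} e_{2} + \frac{17}{6} e_{1} e_{2}
Answer: 1 + \frac{31}{12} e_{1} + \frac{3}{4} e_{2} + 3 e_{1} e_{2}


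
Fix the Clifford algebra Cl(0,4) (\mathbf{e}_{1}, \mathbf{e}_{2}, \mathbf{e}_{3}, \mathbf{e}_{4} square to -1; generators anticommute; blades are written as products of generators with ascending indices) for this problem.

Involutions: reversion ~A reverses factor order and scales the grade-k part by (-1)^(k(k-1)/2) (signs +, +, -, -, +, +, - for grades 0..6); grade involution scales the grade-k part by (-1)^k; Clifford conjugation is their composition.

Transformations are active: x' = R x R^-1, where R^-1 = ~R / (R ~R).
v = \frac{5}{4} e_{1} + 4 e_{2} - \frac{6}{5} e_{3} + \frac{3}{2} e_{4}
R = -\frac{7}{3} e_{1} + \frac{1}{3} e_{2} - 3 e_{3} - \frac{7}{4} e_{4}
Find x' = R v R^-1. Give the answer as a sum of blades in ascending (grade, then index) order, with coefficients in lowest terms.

~R = -\frac{7}{3} e_{1} + \frac{1}{3} e_{2} - 3 e_{3} - \frac{7}{4} e_{4}, and R ~R = -\frac{2537}{144}, so R^-1 = ~R / (-\frac{2537}{144}).
R v = \frac{73}{120} - \frac{39}{4} e_{1} e_{2} + \frac{131}{20} e_{1} e_{3} - \frac{21}{16} e_{1} e_{4} + \frac{58}{5} e_{2} e_{3} + \frac{15}{2} e_{2} e_{4} - \frac{33}{5} e_{3} e_{4}
Answer: -\frac{55249}{50740} e_{1} - \frac{51032}{12685} e_{2} + \frac{3570}{2537} e_{3} - \frac{34989}{25370} e_{4}


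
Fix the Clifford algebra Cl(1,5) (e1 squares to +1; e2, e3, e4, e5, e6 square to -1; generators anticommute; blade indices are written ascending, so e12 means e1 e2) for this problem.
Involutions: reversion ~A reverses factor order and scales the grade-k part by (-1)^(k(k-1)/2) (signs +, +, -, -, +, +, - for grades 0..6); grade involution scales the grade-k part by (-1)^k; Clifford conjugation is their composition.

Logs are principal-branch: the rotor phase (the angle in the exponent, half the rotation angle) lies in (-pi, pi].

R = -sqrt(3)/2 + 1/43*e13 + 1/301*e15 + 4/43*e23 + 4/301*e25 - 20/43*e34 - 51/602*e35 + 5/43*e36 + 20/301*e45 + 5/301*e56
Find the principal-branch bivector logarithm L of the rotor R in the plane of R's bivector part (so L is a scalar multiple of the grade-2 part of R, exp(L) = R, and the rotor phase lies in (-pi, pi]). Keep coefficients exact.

The scalar part of R is -sqrt(3)/2, which fixes the principal-branch rotor phase; the unit plane is then the bivector part divided by the sine of that phase, and L is that plane scaled by the phase.
Concretely: cos(phase) = -sqrt(3)/2 gives phase = ±5*pi/6, and since phase/sin(phase) is even the sign is immaterial: L = (phase/sin(phase)) * <R>_2 = (5*pi/3) * <R>_2.
Answer: 5*pi/129*e13 + 5*pi/903*e15 + 20*pi/129*e23 + 20*pi/903*e25 - 100*pi/129*e34 - 85*pi/602*e35 + 25*pi/129*e36 + 100*pi/903*e45 + 25*pi/903*e56


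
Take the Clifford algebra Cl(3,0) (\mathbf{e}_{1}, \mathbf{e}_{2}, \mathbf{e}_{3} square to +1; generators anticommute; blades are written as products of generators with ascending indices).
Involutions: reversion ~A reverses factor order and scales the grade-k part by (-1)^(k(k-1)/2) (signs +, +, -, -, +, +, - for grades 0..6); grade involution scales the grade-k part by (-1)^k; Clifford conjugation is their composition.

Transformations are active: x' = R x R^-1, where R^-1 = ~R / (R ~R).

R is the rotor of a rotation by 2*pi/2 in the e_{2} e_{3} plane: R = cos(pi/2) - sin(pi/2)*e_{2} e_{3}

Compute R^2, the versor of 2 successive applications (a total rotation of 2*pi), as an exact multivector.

The rotor phase is half the rotation angle and phases add under composition, so 2 steps in the e_{2} e_{3} plane accumulate phase 2*(pi/2) = \pi: R^2 = cos(\pi) - sin(\pi)*e_{2} e_{3}.
cos(\pi) = -1 and sin(\pi) = 0, so R^2 = -1. The total rotation 2*pi is 1 full turn, so every vector returns to itself, yet the rotor is -1, on the OTHER sheet of the double cover (an odd number of 2*pi turns).
Answer: -1


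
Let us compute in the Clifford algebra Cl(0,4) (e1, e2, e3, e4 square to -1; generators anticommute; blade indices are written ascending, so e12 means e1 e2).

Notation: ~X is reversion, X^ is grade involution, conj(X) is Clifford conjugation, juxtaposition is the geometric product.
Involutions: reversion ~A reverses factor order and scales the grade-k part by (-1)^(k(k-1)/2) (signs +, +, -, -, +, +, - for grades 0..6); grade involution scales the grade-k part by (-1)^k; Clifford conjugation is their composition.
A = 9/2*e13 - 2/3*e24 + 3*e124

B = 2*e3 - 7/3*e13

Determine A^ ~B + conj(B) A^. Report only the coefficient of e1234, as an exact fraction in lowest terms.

first term: -21/2 - 9*e1 - 17/3*e234 + 68/9*e1234
second term: -21/2 - 9*e1 + 17/3*e234 + 68/9*e1234
Answer: 136/9


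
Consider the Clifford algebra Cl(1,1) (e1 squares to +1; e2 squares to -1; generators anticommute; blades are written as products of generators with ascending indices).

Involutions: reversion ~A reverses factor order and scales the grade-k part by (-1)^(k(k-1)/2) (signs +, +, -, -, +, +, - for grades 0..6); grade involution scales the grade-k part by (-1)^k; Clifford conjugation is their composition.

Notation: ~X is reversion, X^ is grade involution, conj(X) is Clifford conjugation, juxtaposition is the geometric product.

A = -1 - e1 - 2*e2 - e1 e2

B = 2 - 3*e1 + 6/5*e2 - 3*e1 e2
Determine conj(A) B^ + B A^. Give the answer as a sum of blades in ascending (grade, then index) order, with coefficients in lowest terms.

first term: 2/5 - 29/5*e1 - 4/5*e2 - 11/5*e1 e2
second term: -22/5 + 49/5*e1 + 44/5*e2 - 31/5*e1 e2
Answer: -4 + 4*e1 + 8*e2 - 42/5*e1 e2


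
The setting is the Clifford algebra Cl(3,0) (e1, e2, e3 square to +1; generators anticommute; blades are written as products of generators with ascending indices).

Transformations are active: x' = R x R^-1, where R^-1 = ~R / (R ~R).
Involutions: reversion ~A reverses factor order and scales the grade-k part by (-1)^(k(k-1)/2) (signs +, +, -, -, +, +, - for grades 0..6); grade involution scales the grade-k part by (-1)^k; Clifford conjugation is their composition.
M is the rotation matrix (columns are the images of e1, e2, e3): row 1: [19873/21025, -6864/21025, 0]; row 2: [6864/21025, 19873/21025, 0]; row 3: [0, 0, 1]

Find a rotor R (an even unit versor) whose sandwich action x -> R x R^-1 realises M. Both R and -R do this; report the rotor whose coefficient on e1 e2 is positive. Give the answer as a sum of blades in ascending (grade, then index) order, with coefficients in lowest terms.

Method: write R = a + b12*e1 e2 + b13*e1 e3 + b23*e2 e3 with a^2 + b12^2 + b13^2 + b23^2 = 1 (so R^-1 = ~R). Expanding the columns R e_j ~R gives tr M = 4a^2 - 1 and, from the antisymmetric part, M21 - M12 = -4a*b12, M13 - M31 = 4a*b13, M32 - M23 = -4a*b23.
Here tr M = 60771/21025, so a^2 = (1 + tr M)/4 = 20449/21025 and a = ±143/145. Taking a = 143/145: M21 - M12 = 13728/21025, M13 - M31 = 0, M32 - M23 = 0, giving b12 = -24/145, b13 = 0, b23 = 0, i.e. R = 143/145 - 24/145*e1 e2.
Its e1 e2 coefficient is negative, so report the other preimage -R.
Answer: -143/145 + 24/145*e1 e2. Key observation: the double cover Spin(3) -> SO(3) sends R and -R to the same matrix (trace 60771/21025 here), so the stated sign of the e1 e2 coefficient is what selects one sheet.


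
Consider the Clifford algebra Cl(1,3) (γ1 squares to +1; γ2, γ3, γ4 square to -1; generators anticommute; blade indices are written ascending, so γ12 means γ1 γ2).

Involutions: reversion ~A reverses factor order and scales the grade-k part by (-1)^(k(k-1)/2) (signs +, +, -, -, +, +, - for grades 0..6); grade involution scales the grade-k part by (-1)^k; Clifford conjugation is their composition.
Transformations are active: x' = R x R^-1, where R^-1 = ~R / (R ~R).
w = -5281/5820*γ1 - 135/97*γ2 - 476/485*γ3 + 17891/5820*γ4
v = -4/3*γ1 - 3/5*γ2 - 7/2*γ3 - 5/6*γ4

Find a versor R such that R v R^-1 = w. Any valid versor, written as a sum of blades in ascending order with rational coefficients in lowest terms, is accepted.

Sketch: the shared square -1729/150 makes R = v + w = -4347/1940*γ1 - 966/485*γ2 - 4347/970*γ3 + 4347/1940*γ4 the natural versor; its sandwich fixes that direction, negates (v - w)/2, and sends v to w.
Answer: -4347/1940*γ1 - 966/485*γ2 - 4347/970*γ3 + 4347/1940*γ4


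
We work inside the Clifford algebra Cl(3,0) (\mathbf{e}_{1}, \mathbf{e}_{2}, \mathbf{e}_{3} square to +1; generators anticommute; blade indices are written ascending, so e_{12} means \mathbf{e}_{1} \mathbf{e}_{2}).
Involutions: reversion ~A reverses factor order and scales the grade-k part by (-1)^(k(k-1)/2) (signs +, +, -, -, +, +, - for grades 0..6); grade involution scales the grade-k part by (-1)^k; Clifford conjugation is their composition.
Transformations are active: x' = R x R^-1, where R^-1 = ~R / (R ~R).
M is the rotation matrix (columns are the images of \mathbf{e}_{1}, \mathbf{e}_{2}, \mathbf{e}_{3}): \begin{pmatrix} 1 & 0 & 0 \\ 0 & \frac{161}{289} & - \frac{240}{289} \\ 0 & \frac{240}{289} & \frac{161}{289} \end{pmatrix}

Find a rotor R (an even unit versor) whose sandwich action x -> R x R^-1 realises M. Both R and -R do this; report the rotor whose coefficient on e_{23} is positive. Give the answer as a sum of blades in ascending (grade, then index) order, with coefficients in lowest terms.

Method: write R = a + b12*e_{12} + b13*e_{13} + b23*e_{23} with a^2 + b12^2 + b13^2 + b23^2 = 1 (so R^-1 = ~R). Expanding the columns R e_j ~R gives tr M = 4a^2 - 1 and, from the antisymmetric part, M21 - M12 = -4a*b12, M13 - M31 = 4a*b13, M32 - M23 = -4a*b23.
Here tr M = \frac{611}{289}, so a^2 = (1 + tr M)/4 = \frac{225}{289} and a = ±\frac{15}{17}. Taking a = \frac{15}{17}: M21 - M12 = 0, M13 - M31 = 0, M32 - M23 = \frac{480}{289}, giving b12 = 0, b13 = 0, b23 = -\frac{8}{17}, i.e. R = \frac{15}{17} - \frac{8}{17} e_{23}.
Its e_{23} coefficient is negative, so report the other preimage -R.
Answer: -\frac{15}{17} + \frac{8}{17} e_{23}. Sheet selection: the two-to-one cover makes ±R indistinguishable at the matrix level (trace \frac{611}{289}), so uniqueness comes from the required sign on e_{23}.


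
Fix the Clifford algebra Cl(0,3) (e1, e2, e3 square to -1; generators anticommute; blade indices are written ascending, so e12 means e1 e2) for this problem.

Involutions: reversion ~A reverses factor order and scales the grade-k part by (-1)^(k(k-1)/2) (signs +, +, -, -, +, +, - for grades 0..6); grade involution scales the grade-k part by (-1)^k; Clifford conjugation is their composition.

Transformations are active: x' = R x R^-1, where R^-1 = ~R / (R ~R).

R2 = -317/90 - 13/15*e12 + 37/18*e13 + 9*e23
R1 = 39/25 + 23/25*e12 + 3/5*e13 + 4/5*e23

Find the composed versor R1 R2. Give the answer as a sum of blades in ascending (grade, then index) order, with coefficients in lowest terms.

Distribute over the terms of R1 (each basis-blade product reordered to ascending indices, repeated generators contracted through their squares):
(39/25) R2 = -4121/750 - 169/125*e12 + 481/150*e13 + 351/25*e23
(23/25*e12) R2 = 299/375 - 7291/2250*e12 - 207/25*e13 + 851/450*e23
(3/5*e13) R2 = -37/30 + 27/5*e12 - 317/150*e13 + 13/25*e23
(4/5*e23) R2 = -36/5 - 74/45*e12 - 52/75*e13 - 634/225*e23
Summing the partial products and collecting blades:
Answer: -4924/375 - 1883/2250*e12 - 197/25*e13 + 409/30*e23


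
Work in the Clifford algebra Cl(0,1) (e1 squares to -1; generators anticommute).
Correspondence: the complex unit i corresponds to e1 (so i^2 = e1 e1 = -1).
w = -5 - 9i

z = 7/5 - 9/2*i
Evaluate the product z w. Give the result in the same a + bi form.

In blades: z = 7/5 - 9/2*e1, w = -5 - 9*e1.
Distribute z over w term by term (generator squares from the signature, products reordered to ascending indices): (7/5)*w = -7 - 63/5*e1; (-9/2*e1)*w = -81/2 + 45/2*e1.
Sum: -95/2 + 99/10*e1; translating back through the correspondence:
Answer: -95/2 + 99/10*i


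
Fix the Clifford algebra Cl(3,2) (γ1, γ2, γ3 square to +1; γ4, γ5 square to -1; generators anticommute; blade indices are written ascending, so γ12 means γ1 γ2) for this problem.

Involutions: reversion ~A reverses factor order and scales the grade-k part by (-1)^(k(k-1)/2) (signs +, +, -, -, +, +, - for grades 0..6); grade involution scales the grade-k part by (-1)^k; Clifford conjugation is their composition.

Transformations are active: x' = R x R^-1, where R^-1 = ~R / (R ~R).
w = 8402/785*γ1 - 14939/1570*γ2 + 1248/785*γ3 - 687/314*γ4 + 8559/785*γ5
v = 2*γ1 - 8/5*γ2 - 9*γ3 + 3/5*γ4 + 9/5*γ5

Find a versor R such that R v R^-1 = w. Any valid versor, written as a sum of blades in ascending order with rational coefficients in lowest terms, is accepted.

Key observation: q(v) = q(w) = 2099/25 (sandwiches preserve the norm), so R = v + w = 9972/785*γ1 - 17451/1570*γ2 - 5817/785*γ3 - 2493/1570*γ4 + 9972/785*γ5 works whenever it is invertible — the component of v along it is kept and (v - w)/2 reverses, sending v to w.
Answer: 9972/785*γ1 - 17451/1570*γ2 - 5817/785*γ3 - 2493/1570*γ4 + 9972/785*γ5


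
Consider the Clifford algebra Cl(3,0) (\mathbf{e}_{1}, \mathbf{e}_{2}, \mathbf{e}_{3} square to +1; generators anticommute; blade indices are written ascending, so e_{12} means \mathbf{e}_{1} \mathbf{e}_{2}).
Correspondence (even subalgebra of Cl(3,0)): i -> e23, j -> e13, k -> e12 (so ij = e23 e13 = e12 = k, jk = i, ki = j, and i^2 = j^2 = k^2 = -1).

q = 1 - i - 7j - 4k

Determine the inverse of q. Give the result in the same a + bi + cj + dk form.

In blades: q = 1 - 4 e_{12} - 7 e_{13} - e_{23}.
With qbar = 1 + 4 e_{12} + 7 e_{13} + e_{23} (scalar fixed, mapped units negated), q qbar = 67 (the sum of squared coefficients), so q^-1 = qbar / (67) = \frac{1}{67} + \frac{4}{67} e_{12} + \frac{7}{67} e_{13} + \frac{1}{67} e_{23}; translating back:
Answer: \frac{1}{67} + \frac{1}{67}i + \frac{7}{67}j + \frac{4}{67}k


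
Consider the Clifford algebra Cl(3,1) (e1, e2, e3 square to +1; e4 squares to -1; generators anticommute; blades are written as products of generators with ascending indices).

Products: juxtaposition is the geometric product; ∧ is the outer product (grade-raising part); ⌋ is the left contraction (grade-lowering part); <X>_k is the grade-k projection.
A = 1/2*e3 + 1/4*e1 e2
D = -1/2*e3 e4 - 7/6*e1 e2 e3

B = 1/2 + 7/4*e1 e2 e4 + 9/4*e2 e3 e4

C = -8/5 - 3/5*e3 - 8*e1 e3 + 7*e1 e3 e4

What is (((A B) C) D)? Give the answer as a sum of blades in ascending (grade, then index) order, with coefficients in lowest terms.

step 1: 1/4*e3 - 7/16*e4 + 1/8*e1 e2 - 9/8*e2 e4 + 9/16*e1 e3 e4 + 7/8*e1 e2 e3 e4
step 2: 303/80 + 2*e1 - 49/8*e2 - 2/5*e3 + 26/5*e4 - 1/5*e1 e2 + 49/16*e1 e3 - 113/80*e1 e4 + e2 e3 - 26/5*e2 e4 - 21/80*e3 e4 - 159/20*e1 e2 e3 + 21/40*e1 e2 e4 + 13/5*e1 e3 e4 - 31/20*e2 e3 e4 - 52/5*e1 e2 e3 e4
step 3: -1463/160 - 2/15*e1 - 1343/480*e2 - 17/6*e3 + 37/3*e4 + 17/3*e1 e2 - 3091/480*e1 e3 + 133/480*e1 e4 + 4/15*e2 e3 + 38/15*e2 e4 - 401/160*e3 e4 - 749/160*e1 e2 e3 + 587/160*e1 e2 e4 + 76/15*e1 e3 e4 + 679/480*e2 e3 e4 + 37/6*e1 e2 e3 e4
Answer: -1463/160 - 2/15*e1 - 1343/480*e2 - 17/6*e3 + 37/3*e4 + 17/3*e1 e2 - 3091/480*e1 e3 + 133/480*e1 e4 + 4/15*e2 e3 + 38/15*e2 e4 - 401/160*e3 e4 - 749/160*e1 e2 e3 + 587/160*e1 e2 e4 + 76/15*e1 e3 e4 + 679/480*e2 e3 e4 + 37/6*e1 e2 e3 e4


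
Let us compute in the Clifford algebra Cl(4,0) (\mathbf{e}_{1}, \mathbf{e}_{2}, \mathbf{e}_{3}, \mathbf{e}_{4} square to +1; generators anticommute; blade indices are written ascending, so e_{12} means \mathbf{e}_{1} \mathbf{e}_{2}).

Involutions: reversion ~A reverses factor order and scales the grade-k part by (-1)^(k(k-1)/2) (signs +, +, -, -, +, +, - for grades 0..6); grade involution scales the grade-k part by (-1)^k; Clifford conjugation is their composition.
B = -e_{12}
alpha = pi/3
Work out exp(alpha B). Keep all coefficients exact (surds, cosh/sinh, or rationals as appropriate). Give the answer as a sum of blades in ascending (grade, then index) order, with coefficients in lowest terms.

B^2 = (-1)^2*(e_{12})^2 = 1*(-1) = -1 (a basis 2-blade squares to minus the product of its generators' squares).
B^2 = -1 — the negative square puts this in the circular regime; l = 1, alpha*l = \frac{\pi}{3}, so exp(alpha B) = cos(\frac{\pi}{3}) + (sin(\frac{\pi}{3})/1)*B = \frac{1}{2} + (\frac{\sqrt{3}}{2})*B.
Answer: \frac{1}{2} - \frac{\sqrt{3}}{2} e_{12}


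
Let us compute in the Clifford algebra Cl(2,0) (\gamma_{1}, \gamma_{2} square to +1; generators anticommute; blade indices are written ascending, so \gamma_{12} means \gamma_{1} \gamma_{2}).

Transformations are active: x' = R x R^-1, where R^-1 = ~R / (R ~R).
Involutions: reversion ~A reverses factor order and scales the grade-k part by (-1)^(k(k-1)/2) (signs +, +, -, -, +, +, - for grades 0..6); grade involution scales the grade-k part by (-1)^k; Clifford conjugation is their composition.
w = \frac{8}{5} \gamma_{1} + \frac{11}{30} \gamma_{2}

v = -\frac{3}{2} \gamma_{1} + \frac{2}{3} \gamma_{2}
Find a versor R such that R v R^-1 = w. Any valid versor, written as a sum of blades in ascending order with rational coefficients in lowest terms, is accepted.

Take R = v + w = \frac{1}{10} \gamma_{1} + \frac{31}{30} \gamma_{2}. Because q(v) = q(w) = \frac{97}{36}, conjugation by R sends v exactly to w.
Answer: \frac{1}{10} \gamma_{1} + \frac{31}{30} \gamma_{2}


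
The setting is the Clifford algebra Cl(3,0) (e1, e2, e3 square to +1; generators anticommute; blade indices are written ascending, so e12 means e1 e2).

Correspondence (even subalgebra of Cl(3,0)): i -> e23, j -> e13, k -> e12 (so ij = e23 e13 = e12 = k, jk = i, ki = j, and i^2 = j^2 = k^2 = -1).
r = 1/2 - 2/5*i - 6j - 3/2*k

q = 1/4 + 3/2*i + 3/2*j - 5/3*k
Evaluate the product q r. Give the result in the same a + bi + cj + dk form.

In blades: q = 1/4 - 5/3*e12 + 3/2*e13 + 3/2*e23, r = 1/2 - 3/2*e12 - 6*e13 - 2/5*e23.
Distribute q over r term by term (generator squares from the signature, products reordered to ascending indices): (1/4)*r = 1/8 - 3/8*e12 - 3/2*e13 - 1/10*e23; (-5/3*e12)*r = -5/2 - 5/6*e12 + 2/3*e13 - 10*e23; (3/2*e13)*r = 9 + 3/5*e12 + 3/4*e13 - 9/4*e23; (3/2*e23)*r = 3/5 - 9*e12 + 9/4*e13 + 3/4*e23.
Sum: 289/40 - 1153/120*e12 + 13/6*e13 - 58/5*e23; translating back through the correspondence:
Answer: 289/40 - 58/5*i + 13/6*j - 1153/120*k


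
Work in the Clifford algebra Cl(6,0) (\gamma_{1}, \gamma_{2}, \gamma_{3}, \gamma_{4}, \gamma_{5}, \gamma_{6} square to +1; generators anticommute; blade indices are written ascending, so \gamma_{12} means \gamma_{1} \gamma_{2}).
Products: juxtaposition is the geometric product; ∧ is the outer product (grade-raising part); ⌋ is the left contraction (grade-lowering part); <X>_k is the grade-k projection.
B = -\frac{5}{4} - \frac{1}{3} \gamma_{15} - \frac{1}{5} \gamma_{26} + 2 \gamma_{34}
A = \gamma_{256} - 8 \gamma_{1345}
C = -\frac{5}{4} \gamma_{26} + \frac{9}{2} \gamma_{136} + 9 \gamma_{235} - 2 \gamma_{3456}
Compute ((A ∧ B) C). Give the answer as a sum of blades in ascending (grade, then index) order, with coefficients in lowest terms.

step 1: -\frac{5}{4} \gamma_{256} + 10 \gamma_{1345} + 2 \gamma_{23456} - \frac{8}{5} \gamma_{123456}
step 2: -4 \gamma_{2} + \frac{25}{16} \gamma_{5} + \frac{16}{5} \gamma_{12} + 20 \gamma_{16} + \frac{45}{4} \gamma_{36} + 18 \gamma_{46} - 90 \gamma_{124} - \frac{72}{5} \gamma_{146} - \frac{5}{2} \gamma_{234} - \frac{36}{5} \gamma_{245} - \frac{5}{2} \gamma_{345} - 45 \gamma_{456} + \frac{45}{8} \gamma_{1235} + 9 \gamma_{1245} + 2 \gamma_{1345} + \frac{25}{2} \gamma_{123456}
Answer: -4 \gamma_{2} + \frac{25}{16} \gamma_{5} + \frac{16}{5} \gamma_{12} + 20 \gamma_{16} + \frac{45}{4} \gamma_{36} + 18 \gamma_{46} - 90 \gamma_{124} - \frac{72}{5} \gamma_{146} - \frac{5}{2} \gamma_{234} - \frac{36}{5} \gamma_{245} - \frac{5}{2} \gamma_{345} - 45 \gamma_{456} + \frac{45}{8} \gamma_{1235} + 9 \gamma_{1245} + 2 \gamma_{1345} + \frac{25}{2} \gamma_{123456}


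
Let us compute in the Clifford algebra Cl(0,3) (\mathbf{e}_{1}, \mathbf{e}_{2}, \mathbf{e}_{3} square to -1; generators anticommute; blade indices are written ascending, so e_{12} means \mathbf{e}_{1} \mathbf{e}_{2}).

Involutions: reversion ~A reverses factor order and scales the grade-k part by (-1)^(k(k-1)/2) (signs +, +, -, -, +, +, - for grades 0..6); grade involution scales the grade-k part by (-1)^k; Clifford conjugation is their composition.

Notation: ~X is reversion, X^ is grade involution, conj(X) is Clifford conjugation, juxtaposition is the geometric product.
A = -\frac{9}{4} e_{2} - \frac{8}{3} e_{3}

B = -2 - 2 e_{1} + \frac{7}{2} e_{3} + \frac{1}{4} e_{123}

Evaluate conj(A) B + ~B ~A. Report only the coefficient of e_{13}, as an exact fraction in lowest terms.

first term: -\frac{28}{3} - \frac{9}{2} e_{2} - \frac{16}{3} e_{3} + \frac{23}{6} e_{12} + \frac{283}{48} e_{13} + \frac{63}{8} e_{23}
second term: \frac{28}{3} + \frac{9}{2} e_{2} + \frac{16}{3} e_{3} + \frac{23}{6} e_{12} + \frac{283}{48} e_{13} + \frac{63}{8} e_{23}
Answer: \frac{283}{24}


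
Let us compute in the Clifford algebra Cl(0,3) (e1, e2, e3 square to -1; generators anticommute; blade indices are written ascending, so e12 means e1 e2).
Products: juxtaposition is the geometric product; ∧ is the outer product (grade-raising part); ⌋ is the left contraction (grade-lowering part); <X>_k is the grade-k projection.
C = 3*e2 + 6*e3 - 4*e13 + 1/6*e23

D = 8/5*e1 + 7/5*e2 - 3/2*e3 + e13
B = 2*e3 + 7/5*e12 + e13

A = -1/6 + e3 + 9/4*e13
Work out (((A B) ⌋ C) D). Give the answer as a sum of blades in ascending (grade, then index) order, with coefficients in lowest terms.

step 1: -17/4 - 7/2*e1 - 1/3*e3 - 7/30*e12 - 1/6*e13 - 63/20*e23 + 7/5*e123
step 2: 223/120 + 4/3*e1 - 461/36*e2 - 79/2*e3 + 17*e13 - 17/24*e23
step 3: -5441/90 - 827/75*e1 + 1847/1200*e2 + 1767/80*e3 + 8303/360*e12 + 7567/120*e13 + 8941/120*e23 - 2183/180*e123
Answer: -5441/90 - 827/75*e1 + 1847/1200*e2 + 1767/80*e3 + 8303/360*e12 + 7567/120*e13 + 8941/120*e23 - 2183/180*e123


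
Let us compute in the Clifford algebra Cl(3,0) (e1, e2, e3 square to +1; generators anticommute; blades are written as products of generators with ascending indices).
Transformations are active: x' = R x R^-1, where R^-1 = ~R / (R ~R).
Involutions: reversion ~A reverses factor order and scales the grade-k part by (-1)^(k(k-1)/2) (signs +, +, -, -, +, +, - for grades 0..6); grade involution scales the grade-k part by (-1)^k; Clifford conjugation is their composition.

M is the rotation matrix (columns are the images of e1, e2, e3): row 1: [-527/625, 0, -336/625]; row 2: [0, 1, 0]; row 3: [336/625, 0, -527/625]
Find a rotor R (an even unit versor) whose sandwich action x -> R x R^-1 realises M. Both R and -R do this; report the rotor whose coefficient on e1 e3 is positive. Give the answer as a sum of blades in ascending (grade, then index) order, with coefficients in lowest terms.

Method: write R = a + b12*e1 e2 + b13*e1 e3 + b23*e2 e3 with a^2 + b12^2 + b13^2 + b23^2 = 1 (so R^-1 = ~R). Expanding the columns R e_j ~R gives tr M = 4a^2 - 1 and, from the antisymmetric part, M21 - M12 = -4a*b12, M13 - M31 = 4a*b13, M32 - M23 = -4a*b23.
Here tr M = -429/625, so a^2 = (1 + tr M)/4 = 49/625 and a = ±7/25. Taking a = 7/25: M21 - M12 = 0, M13 - M31 = -672/625, M32 - M23 = 0, giving b12 = 0, b13 = -24/25, b23 = 0, i.e. R = 7/25 - 24/25*e1 e3.
Its e1 e3 coefficient is negative, so report the other preimage -R.
Answer: -7/25 + 24/25*e1 e3. Sheet selection: the two-to-one cover makes ±R indistinguishable at the matrix level (trace -429/625), so uniqueness comes from the required sign on e1 e3.


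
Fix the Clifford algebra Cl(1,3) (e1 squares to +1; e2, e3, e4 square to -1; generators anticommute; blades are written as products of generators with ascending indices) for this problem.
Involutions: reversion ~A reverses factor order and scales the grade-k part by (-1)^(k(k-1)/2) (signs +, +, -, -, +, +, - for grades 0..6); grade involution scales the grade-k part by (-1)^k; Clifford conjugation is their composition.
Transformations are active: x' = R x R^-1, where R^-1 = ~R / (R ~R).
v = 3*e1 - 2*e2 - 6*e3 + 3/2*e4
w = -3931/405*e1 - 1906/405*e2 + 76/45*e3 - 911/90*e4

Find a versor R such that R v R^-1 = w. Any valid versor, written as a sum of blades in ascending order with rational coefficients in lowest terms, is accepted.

Sketch: the shared square -133/4 makes R = v + w = -2716/405*e1 - 2716/405*e2 - 194/45*e3 - 388/45*e4 the natural versor; its sandwich fixes that direction, negates (v - w)/2, and sends v to w.
Answer: -2716/405*e1 - 2716/405*e2 - 194/45*e3 - 388/45*e4


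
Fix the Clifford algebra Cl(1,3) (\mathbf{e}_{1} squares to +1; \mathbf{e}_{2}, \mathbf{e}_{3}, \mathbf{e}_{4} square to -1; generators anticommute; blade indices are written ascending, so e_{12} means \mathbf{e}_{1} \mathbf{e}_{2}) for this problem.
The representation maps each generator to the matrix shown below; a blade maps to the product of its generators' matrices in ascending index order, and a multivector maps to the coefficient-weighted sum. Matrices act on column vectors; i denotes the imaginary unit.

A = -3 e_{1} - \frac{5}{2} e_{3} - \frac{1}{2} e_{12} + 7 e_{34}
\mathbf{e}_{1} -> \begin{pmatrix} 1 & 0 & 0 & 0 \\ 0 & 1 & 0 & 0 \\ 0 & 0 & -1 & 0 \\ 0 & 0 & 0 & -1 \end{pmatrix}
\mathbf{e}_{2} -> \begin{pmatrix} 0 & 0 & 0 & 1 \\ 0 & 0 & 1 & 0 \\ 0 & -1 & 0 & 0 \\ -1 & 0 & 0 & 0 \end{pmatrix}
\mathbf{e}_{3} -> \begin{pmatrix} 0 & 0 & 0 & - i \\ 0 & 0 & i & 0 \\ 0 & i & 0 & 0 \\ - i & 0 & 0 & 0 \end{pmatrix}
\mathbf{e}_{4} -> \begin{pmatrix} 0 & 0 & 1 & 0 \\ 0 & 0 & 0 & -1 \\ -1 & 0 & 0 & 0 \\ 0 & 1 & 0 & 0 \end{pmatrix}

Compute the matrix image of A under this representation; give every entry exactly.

Bivector images (products of the table entries): rho(e_{12}) = rho(\mathbf{e}_{1})rho(\mathbf{e}_{2}) = \begin{pmatrix} 0 & 0 & 0 & 1 \\ 0 & 0 & 1 & 0 \\ 0 & 1 & 0 & 0 \\ 1 & 0 & 0 & 0 \end{pmatrix}; rho(e_{34}) = rho(\mathbf{e}_{3})rho(\mathbf{e}_{4}) = \begin{pmatrix} 0 & - i & 0 & 0 \\ - i & 0 & 0 & 0 \\ 0 & 0 & 0 & - i \\ 0 & 0 & - i & 0 \end{pmatrix}.
M = (-3)*rho(e_{1}) + (-\frac{5}{2})*rho(e_{3}) + (-\frac{1}{2})*rho(e_{12}) + (7)*rho(e_{34}), summed entrywise:
Answer: \begin{pmatrix} -3 & - 7 i & 0 & - \frac{1}{2} + \frac{5 i}{2} \\ - 7 i & -3 & - \frac{1}{2} - \frac{5 i}{2} & 0 \\ 0 & - \frac{1}{2} - \frac{5 i}{2} & 3 & - 7 i \\ - \frac{1}{2} + \frac{5 i}{2} & 0 & - 7 i & 3 \end{pmatrix}


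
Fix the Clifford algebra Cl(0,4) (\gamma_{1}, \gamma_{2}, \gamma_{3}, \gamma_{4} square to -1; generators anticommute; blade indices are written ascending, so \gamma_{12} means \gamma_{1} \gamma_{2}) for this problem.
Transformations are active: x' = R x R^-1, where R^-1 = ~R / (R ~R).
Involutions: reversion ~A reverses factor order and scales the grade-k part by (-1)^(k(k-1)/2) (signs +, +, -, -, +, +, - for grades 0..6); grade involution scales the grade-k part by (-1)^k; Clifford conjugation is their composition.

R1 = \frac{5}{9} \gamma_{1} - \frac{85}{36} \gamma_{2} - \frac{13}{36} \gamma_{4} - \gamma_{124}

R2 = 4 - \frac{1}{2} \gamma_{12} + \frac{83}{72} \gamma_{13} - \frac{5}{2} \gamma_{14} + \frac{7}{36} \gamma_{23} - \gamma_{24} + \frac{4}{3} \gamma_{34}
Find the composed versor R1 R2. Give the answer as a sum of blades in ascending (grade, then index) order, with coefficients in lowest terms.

Distribute over the terms of R1 (each basis-blade product reordered to ascending indices, repeated generators contracted through their squares):
(\frac{5}{9} \gamma_{1}) R2 = \frac{20}{9} \gamma_{1} + \frac{5}{18} \gamma_{2} - \frac{415}{648} \gamma_{3} + \frac{25}{18} \gamma_{4} + \frac{35}{324} \gamma_{123} - \frac{5}{9} \gamma_{124} + \frac{20}{27} \gamma_{134}
(-\frac{85}{36} \gamma_{2}) R2 = \frac{85}{72} \gamma_{1} - \frac{85}{9} \gamma_{2} + \frac{595}{1296} \gamma_{3} - \frac{85}{36} \gamma_{4} + \frac{7055}{2592} \gamma_{123} - \frac{425}{72} \gamma_{124} - \frac{85}{27} \gamma_{234}
(-\frac{13}{36} \gamma_{4}) R2 = \frac{65}{72} \gamma_{1} + \frac{13}{36} \gamma_{2} - \frac{13}{27} \gamma_{3} - \frac{13}{9} \gamma_{4} + \frac{13}{72} \gamma_{124} - \frac{1079}{2592} \gamma_{134} - \frac{91}{1296} \gamma_{234}
(-\gamma_{124}) R2 = -\gamma_{1} + \frac{5}{2} \gamma_{2} - \frac{1}{2} \gamma_{4} - \frac{4}{3} \gamma_{123} - 4 \gamma_{124} + \frac{7}{36} \gamma_{134} - \frac{83}{72} \gamma_{234}
Summing the partial products and collecting blades:
Answer: \frac{119}{36} \gamma_{1} - \frac{227}{36} \gamma_{2} - \frac{859}{1296} \gamma_{3} - \frac{35}{12} \gamma_{4} + \frac{431}{288} \gamma_{123} - \frac{185}{18} \gamma_{124} + \frac{1345}{2592} \gamma_{134} - \frac{5665}{1296} \gamma_{234}
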